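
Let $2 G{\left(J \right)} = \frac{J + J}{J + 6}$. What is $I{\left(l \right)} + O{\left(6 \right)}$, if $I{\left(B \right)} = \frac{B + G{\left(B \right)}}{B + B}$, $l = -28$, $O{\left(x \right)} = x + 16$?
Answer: $\frac{989}{44} \approx 22.477$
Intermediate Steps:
$G{\left(J \right)} = \frac{J}{6 + J}$ ($G{\left(J \right)} = \frac{\left(J + J\right) \frac{1}{J + 6}}{2} = \frac{2 J \frac{1}{6 + J}}{2} = \frac{J}{6 + J}$)
$O{\left(x \right)} = 16 + x$
$I{\left(B \right)} = \frac{B + \frac{B}{6 + B}}{2 B}$ ($I{\left(B \right)} = \frac{B + \frac{B}{6 + B}}{B + B} = \frac{B + \frac{B}{6 + B}}{2 B}$)
$I{\left(l \right)} + O{\left(6 \right)} = \frac{7 - 28}{2 \left(6 - 28\right)} + \left(16 + 6\right) = \frac{1}{2} \frac{1}{-22} \left(-21\right) + 22 = \frac{1}{2} \left(- \frac{1}{22}\right) \left(-21\right) + 22 = \frac{21}{44} + 22 = \frac{989}{44}$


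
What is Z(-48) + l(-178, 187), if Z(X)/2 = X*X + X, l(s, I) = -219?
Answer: 4293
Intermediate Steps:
Z(X) = 2*X + 2*X² (Z(X) = 2*(X*X + X) = 2*(X² + X) = 2*(X + X²) = 2*X + 2*X²)
Z(-48) + l(-178, 187) = 2*(-48)*(1 - 48) - 219 = 2*(-48)*(-47) - 219 = 4512 - 219 = 4293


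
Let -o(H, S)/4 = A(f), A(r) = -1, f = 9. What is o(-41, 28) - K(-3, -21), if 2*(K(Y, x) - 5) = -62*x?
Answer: -652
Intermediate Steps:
o(H, S) = 4 (o(H, S) = -4*(-1) = 4)
K(Y, x) = 5 - 31*x (K(Y, x) = 5 + (-62*x)/2 = 5 - 31*x)
o(-41, 28) - K(-3, -21) = 4 - (5 - 31*(-21)) = 4 - (5 + 651) = 4 - 1*656 = 4 - 656 = -652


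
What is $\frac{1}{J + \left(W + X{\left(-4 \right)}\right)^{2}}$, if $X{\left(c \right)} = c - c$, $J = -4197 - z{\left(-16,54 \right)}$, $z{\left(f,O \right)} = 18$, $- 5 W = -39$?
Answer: $- \frac{25}{103854} \approx -0.00024072$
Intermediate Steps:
$W = \frac{39}{5}$ ($W = \left(- \frac{1}{5}\right) \left(-39\right) = \frac{39}{5} \approx 7.8$)
$J = -4215$ ($J = -4197 - 18 = -4215$)
$X{\left(c \right)} = 0$
$\frac{1}{J + \left(W + X{\left(-4 \right)}\right)^{2}} = \frac{1}{-4215 + \left(\frac{39}{5} + 0\right)^{2}} = \frac{1}{-4215 + \left(\frac{39}{5}\right)^{2}} = \frac{1}{-4215 + \frac{1521}{25}} = \frac{1}{- \frac{103854}{25}} = - \frac{25}{103854}$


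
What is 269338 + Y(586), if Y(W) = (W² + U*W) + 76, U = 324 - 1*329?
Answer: 609880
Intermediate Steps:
U = -5 (U = 324 - 329 = -5)
Y(W) = 76 + W² - 5*W (Y(W) = (W² - 5*W) + 76 = 76 + W² - 5*W)
269338 + Y(586) = 269338 + (76 + 586² - 5*586) = 269338 + (76 + 343396 - 2930) = 269338 + 340542 = 609880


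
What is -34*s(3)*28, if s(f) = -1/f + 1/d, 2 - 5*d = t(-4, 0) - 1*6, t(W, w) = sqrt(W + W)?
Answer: 476*(-7*I + 2*sqrt(2))/(3*(sqrt(2) + 4*I)) ≈ -211.56 - 186.99*I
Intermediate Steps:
t(W, w) = sqrt(2)*sqrt(W) (t(W, w) = sqrt(2*W) = sqrt(2)*sqrt(W))
d = 8/5 - 2*I*sqrt(2)/5 (d = 2/5 - (sqrt(2)*sqrt(-4) - 1*6)/5 = 2/5 - (sqrt(2)*(2*I) - 6)/5 = 2/5 - (2*I*sqrt(2) - 6)/5 = 2/5 - (-6 + 2*I*sqrt(2))/5 = 2/5 + (6/5 - 2*I*sqrt(2)/5) = 8/5 - 2*I*sqrt(2)/5 ≈ 1.6 - 0.56569*I)
s(f) = 1/(8/5 - 2*I*sqrt(2)/5) - 1/f (s(f) = -1/f + 1/(8/5 - 2*I*sqrt(2)/5) = 1/(8/5 - 2*I*sqrt(2)/5) - 1/f)
-34*s(3)*28 = -34*(-4 + (5/2)*3 + I*sqrt(2))/(3*(4 - I*sqrt(2)))*28 = -34*(-4 + 15/2 + I*sqrt(2))/(3*(4 - I*sqrt(2)))*28 = -34*(7/2 + I*sqrt(2))/(3*(4 - I*sqrt(2)))*28 = -952*(7/2 + I*sqrt(2))/(3*(4 - I*sqrt(2)))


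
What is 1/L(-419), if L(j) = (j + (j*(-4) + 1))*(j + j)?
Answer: -1/1054204 ≈ -9.4858e-7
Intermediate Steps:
L(j) = 2*j*(1 - 3*j) (L(j) = (j + (-4*j + 1))*(2*j) = (j + (1 - 4*j))*(2*j) = (1 - 3*j)*(2*j) = 2*j*(1 - 3*j))
1/L(-419) = 1/(2*(-419)*(1 - 3*(-419))) = 1/(2*(-419)*(1 + 1257)) = 1/(2*(-419)*1258) = 1/(-1054204) = -1/1054204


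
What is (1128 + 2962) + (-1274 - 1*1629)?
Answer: 1187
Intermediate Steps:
(1128 + 2962) + (-1274 - 1*1629) = 4090 + (-1274 - 1629) = 4090 - 2903 = 1187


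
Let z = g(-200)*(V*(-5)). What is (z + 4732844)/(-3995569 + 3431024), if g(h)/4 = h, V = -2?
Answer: -4724844/564545 ≈ -8.3693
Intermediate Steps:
g(h) = 4*h
z = -8000 (z = (4*(-200))*(-2*(-5)) = -800*10 = -8000)
(z + 4732844)/(-3995569 + 3431024) = (-8000 + 4732844)/(-3995569 + 3431024) = 4724844/(-564545) = 4724844*(-1/564545) = -4724844/564545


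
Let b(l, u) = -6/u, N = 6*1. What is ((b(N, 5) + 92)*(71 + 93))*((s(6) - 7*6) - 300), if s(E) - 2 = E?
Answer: -24868304/5 ≈ -4.9737e+6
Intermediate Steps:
N = 6
s(E) = 2 + E
((b(N, 5) + 92)*(71 + 93))*((s(6) - 7*6) - 300) = ((-6/5 + 92)*(71 + 93))*(((2 + 6) - 7*6) - 300) = ((-6*⅕ + 92)*164)*((8 - 42) - 300) = ((-6/5 + 92)*164)*(-34 - 300) = ((454/5)*164)*(-334) = (74456/5)*(-334) = -24868304/5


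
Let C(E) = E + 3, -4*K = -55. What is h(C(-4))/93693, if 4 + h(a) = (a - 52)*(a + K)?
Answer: -2719/374772 ≈ -0.0072551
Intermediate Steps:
K = 55/4 (K = -1/4*(-55) = 55/4 ≈ 13.750)
C(E) = 3 + E
h(a) = -4 + (-52 + a)*(55/4 + a) (h(a) = -4 + (a - 52)*(a + 55/4) = -4 + (-52 + a)*(55/4 + a))
h(C(-4))/93693 = (-719 + (3 - 4)**2 - 153*(3 - 4)/4)/93693 = (-719 + (-1)**2 - 153/4*(-1))*(1/93693) = (-719 + 1 + 153/4)*(1/93693) = -2719/4*1/93693 = -2719/374772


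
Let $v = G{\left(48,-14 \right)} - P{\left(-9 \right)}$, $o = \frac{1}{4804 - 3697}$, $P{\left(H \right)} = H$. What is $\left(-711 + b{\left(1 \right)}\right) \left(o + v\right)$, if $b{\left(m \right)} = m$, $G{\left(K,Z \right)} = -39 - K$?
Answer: $\frac{61304950}{1107} \approx 55379.0$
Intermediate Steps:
$o = \frac{1}{1107} \approx 0.00090334$
$v = -78$ ($v = \left(-39 - 48\right) - -9 = \left(-39 - 48\right) + 9 = -87 + 9 = -78$)
$\left(-711 + b{\left(1 \right)}\right) \left(o + v\right) = \left(-711 + 1\right) \left(\frac{1}{1107} - 78\right) = \left(-710\right) \left(- \frac{86345}{1107}\right) = \frac{61304950}{1107}$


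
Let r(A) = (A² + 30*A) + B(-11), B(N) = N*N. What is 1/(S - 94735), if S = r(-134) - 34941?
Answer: -1/115619 ≈ -8.6491e-6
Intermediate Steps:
B(N) = N²
r(A) = 121 + A² + 30*A (r(A) = (A² + 30*A) + (-11)² = (A² + 30*A) + 121 = 121 + A² + 30*A)
S = -20884 (S = (121 + (-134)² + 30*(-134)) - 34941 = (121 + 17956 - 4020) - 34941 = 14057 - 34941 = -20884)
1/(S - 94735) = 1/(-20884 - 94735) = 1/(-115619) = -1/115619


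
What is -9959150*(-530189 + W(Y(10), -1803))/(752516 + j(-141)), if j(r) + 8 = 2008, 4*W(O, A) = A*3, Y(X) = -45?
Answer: 10587398079875/1509032 ≈ 7.0160e+6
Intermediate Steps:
W(O, A) = 3*A/4 (W(O, A) = (A*3)/4 = (3*A)/4 = 3*A/4)
j(r) = 2000 (j(r) = -8 + 2008 = 2000)
-9959150*(-530189 + W(Y(10), -1803))/(752516 + j(-141)) = -9959150*(-530189 + (¾)*(-1803))/(752516 + 2000) = -9959150/(754516/(-530189 - 5409/4)) = -9959150/(754516/(-2126165/4)) = -9959150/(754516*(-4/2126165)) = -9959150/(-3018064/2126165) = -9959150*(-2126165/3018064) = 10587398079875/1509032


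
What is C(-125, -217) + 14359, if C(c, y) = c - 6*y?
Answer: 15536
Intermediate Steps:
C(-125, -217) + 14359 = (-125 - 6*(-217)) + 14359 = (-125 + 1302) + 14359 = 1177 + 14359 = 15536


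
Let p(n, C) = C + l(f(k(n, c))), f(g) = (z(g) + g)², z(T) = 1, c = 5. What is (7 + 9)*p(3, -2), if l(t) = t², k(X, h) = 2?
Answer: 1264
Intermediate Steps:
f(g) = (1 + g)²
p(n, C) = 81 + C (p(n, C) = C + ((1 + 2)²)² = C + (3²)² = C + 9² = C + 81 = 81 + C)
(7 + 9)*p(3, -2) = (7 + 9)*(81 - 2) = 16*79 = 1264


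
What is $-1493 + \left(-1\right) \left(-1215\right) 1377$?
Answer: $1671562$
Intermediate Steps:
$-1493 + \left(-1\right) \left(-1215\right) 1377 = -1493 + 1215 \cdot 1377 = -1493 + 1673055 = 1671562$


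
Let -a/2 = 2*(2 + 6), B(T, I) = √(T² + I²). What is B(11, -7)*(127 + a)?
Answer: 95*√170 ≈ 1238.6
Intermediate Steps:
B(T, I) = √(I² + T²)
a = -32 (a = -4*(2 + 6) = -4*8 = -2*16 = -32)
B(11, -7)*(127 + a) = √((-7)² + 11²)*(127 - 32) = √(49 + 121)*95 = √170*95 = 95*√170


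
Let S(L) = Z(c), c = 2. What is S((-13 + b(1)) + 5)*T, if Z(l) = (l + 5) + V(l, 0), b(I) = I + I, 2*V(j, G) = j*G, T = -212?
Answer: -1484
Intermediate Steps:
V(j, G) = G*j/2 (V(j, G) = (j*G)/2 = (G*j)/2 = G*j/2)
b(I) = 2*I
Z(l) = 5 + l (Z(l) = (l + 5) + (½)*0*l = (5 + l) + 0 = 5 + l)
S(L) = 7 (S(L) = 5 + 2 = 7)
S((-13 + b(1)) + 5)*T = 7*(-212) = -1484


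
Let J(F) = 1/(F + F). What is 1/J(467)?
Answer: 934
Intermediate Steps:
J(F) = 1/(2*F)
1/J(467) = 1/((1/2)/467) = 1/((1/2)*(1/467)) = 1/(1/934) = 934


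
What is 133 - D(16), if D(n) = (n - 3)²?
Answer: -36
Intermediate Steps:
D(n) = (-3 + n)²
133 - D(16) = 133 - (-3 + 16)² = 133 - 1*13² = 133 - 1*169 = 133 - 169 = -36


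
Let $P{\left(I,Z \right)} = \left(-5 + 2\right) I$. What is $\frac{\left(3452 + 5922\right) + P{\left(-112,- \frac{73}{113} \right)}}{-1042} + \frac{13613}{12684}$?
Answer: $- \frac{54488447}{6608364} \approx -8.2454$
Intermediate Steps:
$P{\left(I,Z \right)} = - 3 I$
$\frac{\left(3452 + 5922\right) + P{\left(-112,- \frac{73}{113} \right)}}{-1042} + \frac{13613}{12684} = \frac{\left(3452 + 5922\right) - -336}{-1042} + \frac{13613}{12684} = \left(9374 + 336\right) \left(- \frac{1}{1042}\right) + 13613 \cdot \frac{1}{12684} = 9710 \left(- \frac{1}{1042}\right) + \frac{13613}{12684} = - \frac{4855}{521} + \frac{13613}{12684} = - \frac{54488447}{6608364}$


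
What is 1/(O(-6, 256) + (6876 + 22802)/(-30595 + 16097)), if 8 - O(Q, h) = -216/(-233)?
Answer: 153547/771715 ≈ 0.19897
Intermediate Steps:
O(Q, h) = 1648/233 (O(Q, h) = 8 - (-216)/(-233) = 8 - (-216)*(-1)/233 = 8 - 1*216/233 = 8 - 216/233 = 1648/233)
1/(O(-6, 256) + (6876 + 22802)/(-30595 + 16097)) = 1/(1648/233 + (6876 + 22802)/(-30595 + 16097)) = 1/(1648/233 + 29678/(-14498)) = 1/(1648/233 + 29678*(-1/14498)) = 1/(1648/233 - 1349/659) = 1/(771715/153547) = 153547/771715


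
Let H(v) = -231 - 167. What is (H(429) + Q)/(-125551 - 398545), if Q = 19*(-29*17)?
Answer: 9765/524096 ≈ 0.018632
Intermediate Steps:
H(v) = -398
Q = -9367 (Q = 19*(-493) = -9367)
(H(429) + Q)/(-125551 - 398545) = (-398 - 9367)/(-125551 - 398545) = -9765/(-524096) = -9765*(-1/524096) = 9765/524096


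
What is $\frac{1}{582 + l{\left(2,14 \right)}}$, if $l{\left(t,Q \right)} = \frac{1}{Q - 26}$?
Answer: $\frac{12}{6983} \approx 0.0017185$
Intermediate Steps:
$l{\left(t,Q \right)} = \frac{1}{-26 + Q}$
$\frac{1}{582 + l{\left(2,14 \right)}} = \frac{1}{582 + \frac{1}{-26 + 14}} = \frac{1}{582 + \frac{1}{-12}} = \frac{1}{582 - \frac{1}{12}} = \frac{1}{\frac{6983}{12}} = \frac{12}{6983}$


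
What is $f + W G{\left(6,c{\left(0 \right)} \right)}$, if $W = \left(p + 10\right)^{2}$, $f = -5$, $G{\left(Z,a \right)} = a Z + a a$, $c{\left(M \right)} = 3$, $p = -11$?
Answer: $22$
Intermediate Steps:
$G{\left(Z,a \right)} = a^{2} + Z a$ ($G{\left(Z,a \right)} = Z a + a^{2} = a^{2} + Z a$)
$W = 1$ ($W = \left(-11 + 10\right)^{2} = \left(-1\right)^{2} = 1$)
$f + W G{\left(6,c{\left(0 \right)} \right)} = -5 + 1 \cdot 3 \left(6 + 3\right) = -5 + 1 \cdot 3 \cdot 9 = -5 + 1 \cdot 27 = -5 + 27 = 22$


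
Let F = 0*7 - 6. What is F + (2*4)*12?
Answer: 90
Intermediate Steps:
F = -6 (F = 0 - 6 = -6)
F + (2*4)*12 = -6 + (2*4)*12 = -6 + 8*12 = -6 + 96 = 90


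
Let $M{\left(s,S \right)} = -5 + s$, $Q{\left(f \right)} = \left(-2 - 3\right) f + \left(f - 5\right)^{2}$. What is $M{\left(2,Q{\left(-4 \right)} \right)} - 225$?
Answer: $-228$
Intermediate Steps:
$Q{\left(f \right)} = \left(-5 + f\right)^{2} - 5 f$ ($Q{\left(f \right)} = - 5 f + \left(-5 + f\right)^{2} = \left(-5 + f\right)^{2} - 5 f$)
$M{\left(2,Q{\left(-4 \right)} \right)} - 225 = \left(-5 + 2\right) - 225 = -3 - 225 = -228$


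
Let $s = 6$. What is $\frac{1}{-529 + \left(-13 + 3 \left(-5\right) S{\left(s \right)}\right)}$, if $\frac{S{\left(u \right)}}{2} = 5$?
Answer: $- \frac{1}{692} \approx -0.0014451$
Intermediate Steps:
$S{\left(u \right)} = 10$ ($S{\left(u \right)} = 2 \cdot 5 = 10$)
$\frac{1}{-529 + \left(-13 + 3 \left(-5\right) S{\left(s \right)}\right)} = \frac{1}{-529 + \left(-13 + 3 \left(-5\right) 10\right)} = \frac{1}{-529 - 163} = \frac{1}{-692} = - \frac{1}{692}$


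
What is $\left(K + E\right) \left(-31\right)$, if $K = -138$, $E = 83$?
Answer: $1705$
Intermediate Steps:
$\left(K + E\right) \left(-31\right) = \left(-138 + 83\right) \left(-31\right) = \left(-55\right) \left(-31\right) = 1705$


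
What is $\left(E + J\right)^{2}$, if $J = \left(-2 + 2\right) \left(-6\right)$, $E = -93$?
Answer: $8649$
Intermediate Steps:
$J = 0$ ($J = 0 \left(-6\right) = 0$)
$\left(E + J\right)^{2} = \left(-93 + 0\right)^{2} = \left(-93\right)^{2} = 8649$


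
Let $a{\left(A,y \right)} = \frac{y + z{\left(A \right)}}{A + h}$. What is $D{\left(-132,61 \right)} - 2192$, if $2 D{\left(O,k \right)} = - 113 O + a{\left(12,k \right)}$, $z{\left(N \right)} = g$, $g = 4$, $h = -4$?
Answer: $\frac{84321}{16} \approx 5270.1$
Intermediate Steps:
$z{\left(N \right)} = 4$
$a{\left(A,y \right)} = \frac{4 + y}{-4 + A}$ ($a{\left(A,y \right)} = \frac{y + 4}{A - 4} = \frac{4 + y}{-4 + A}$)
$D{\left(O,k \right)} = \frac{1}{4} - \frac{113 O}{2} + \frac{k}{16}$ ($D{\left(O,k \right)} = \frac{- 113 O + \frac{4 + k}{-4 + 12}}{2} = \frac{- 113 O + \frac{4 + k}{8}}{2} = \frac{- 113 O + \left(\frac{1}{2} + \frac{k}{8}\right)}{2} = \frac{\frac{1}{2} - 113 O + \frac{k}{8}}{2} = \frac{1}{4} - \frac{113 O}{2} + \frac{k}{16}$)
$D{\left(-132,61 \right)} - 2192 = \left(\frac{1}{4} - -7458 + \frac{1}{16} \cdot 61\right) - 2192 = \left(\frac{1}{4} + 7458 + \frac{61}{16}\right) - 2192 = \frac{119393}{16} - 2192 = \frac{84321}{16}$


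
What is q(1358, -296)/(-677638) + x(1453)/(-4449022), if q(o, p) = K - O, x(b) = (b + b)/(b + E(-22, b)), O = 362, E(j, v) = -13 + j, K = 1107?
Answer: -587745068381/534377974088881 ≈ -0.0010999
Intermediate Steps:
x(b) = 2*b/(-35 + b) (x(b) = (b + b)/(b + (-13 - 22)) = (2*b)/(b - 35) = (2*b)/(-35 + b) = 2*b/(-35 + b))
q(o, p) = 745 (q(o, p) = 1107 - 1*362 = 1107 - 362 = 745)
q(1358, -296)/(-677638) + x(1453)/(-4449022) = 745/(-677638) + (2*1453/(-35 + 1453))/(-4449022) = 745*(-1/677638) + (2*1453/1418)*(-1/4449022) = -745/677638 + (2*1453*(1/1418))*(-1/4449022) = -745/677638 + (1453/709)*(-1/4449022) = -745/677638 - 1453/3154356598 = -587745068381/534377974088881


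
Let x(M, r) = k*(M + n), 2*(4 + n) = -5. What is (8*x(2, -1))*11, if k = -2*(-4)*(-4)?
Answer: 12672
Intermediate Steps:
n = -13/2 (n = -4 + (½)*(-5) = -4 - 5/2 = -13/2 ≈ -6.5000)
k = -32 (k = 8*(-4) = -32)
x(M, r) = 208 - 32*M (x(M, r) = -32*(M - 13/2) = -32*(-13/2 + M) = 208 - 32*M)
(8*x(2, -1))*11 = (8*(208 - 32*2))*11 = (8*(208 - 64))*11 = (8*144)*11 = 1152*11 = 12672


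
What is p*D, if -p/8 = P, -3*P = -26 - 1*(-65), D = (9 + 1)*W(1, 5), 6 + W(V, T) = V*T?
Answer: -1040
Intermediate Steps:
W(V, T) = -6 + T*V (W(V, T) = -6 + V*T = -6 + T*V)
D = -10 (D = (9 + 1)*(-6 + 5*1) = 10*(-6 + 5) = 10*(-1) = -10)
P = -13 (P = -(-26 - 1*(-65))/3 = -(-26 + 65)/3 = -⅓*39 = -13)
p = 104 (p = -8*(-13) = 104)
p*D = 104*(-10) = -1040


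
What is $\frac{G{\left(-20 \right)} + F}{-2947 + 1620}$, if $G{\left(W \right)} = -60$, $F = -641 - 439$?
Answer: $\frac{1140}{1327} \approx 0.85908$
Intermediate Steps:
$F = -1080$ ($F = -641 - 439 = -1080$)
$\frac{G{\left(-20 \right)} + F}{-2947 + 1620} = \frac{-60 - 1080}{-2947 + 1620} = - \frac{1140}{-1327} = \left(-1140\right) \left(- \frac{1}{1327}\right) = \frac{1140}{1327}$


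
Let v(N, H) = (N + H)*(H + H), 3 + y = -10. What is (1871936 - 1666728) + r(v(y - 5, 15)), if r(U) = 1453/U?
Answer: 18467267/90 ≈ 2.0519e+5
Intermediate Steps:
y = -13 (y = -3 - 10 = -13)
v(N, H) = 2*H*(H + N) (v(N, H) = (H + N)*(2*H) = 2*H*(H + N))
(1871936 - 1666728) + r(v(y - 5, 15)) = (1871936 - 1666728) + 1453/((2*15*(15 + (-13 - 5)))) = 205208 + 1453/((2*15*(15 - 18))) = 205208 + 1453/((2*15*(-3))) = 205208 + 1453/(-90) = 205208 + 1453*(-1/90) = 205208 - 1453/90 = 18467267/90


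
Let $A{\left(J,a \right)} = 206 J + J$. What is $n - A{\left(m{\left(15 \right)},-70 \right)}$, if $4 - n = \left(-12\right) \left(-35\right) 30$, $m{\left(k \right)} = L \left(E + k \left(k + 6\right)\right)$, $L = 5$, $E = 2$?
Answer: $-340691$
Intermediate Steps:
$m{\left(k \right)} = 10 + 5 k \left(6 + k\right)$ ($m{\left(k \right)} = 5 \left(2 + k \left(k + 6\right)\right) = 5 \left(2 + k \left(6 + k\right)\right) = 10 + 5 k \left(6 + k\right)$)
$n = -12596$ ($n = 4 - \left(-12\right) \left(-35\right) 30 = 4 - 420 \cdot 30 = 4 - 12600 = -12596$)
$A{\left(J,a \right)} = 207 J$
$n - A{\left(m{\left(15 \right)},-70 \right)} = -12596 - 207 \left(10 + 5 \cdot 15^{2} + 30 \cdot 15\right) = -12596 - 207 \left(10 + 5 \cdot 225 + 450\right) = -12596 - 207 \left(10 + 1125 + 450\right) = -12596 - 207 \cdot 1585 = -12596 - 328095 = -340691$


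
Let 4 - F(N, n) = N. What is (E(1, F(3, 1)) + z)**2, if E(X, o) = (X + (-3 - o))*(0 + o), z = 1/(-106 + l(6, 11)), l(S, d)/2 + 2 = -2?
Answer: 117649/12996 ≈ 9.0527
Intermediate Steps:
F(N, n) = 4 - N
l(S, d) = -8 (l(S, d) = -4 + 2*(-2) = -4 - 4 = -8)
z = -1/114 (z = 1/(-106 - 8) = 1/(-114) = -1/114 ≈ -0.0087719)
E(X, o) = o*(-3 + X - o) (E(X, o) = (-3 + X - o)*o = o*(-3 + X - o))
(E(1, F(3, 1)) + z)**2 = ((4 - 1*3)*(-3 + 1 - (4 - 1*3)) - 1/114)**2 = ((4 - 3)*(-3 + 1 - (4 - 3)) - 1/114)**2 = (1*(-3 + 1 - 1*1) - 1/114)**2 = (1*(-3 + 1 - 1) - 1/114)**2 = (1*(-3) - 1/114)**2 = (-3 - 1/114)**2 = (-343/114)**2 = 117649/12996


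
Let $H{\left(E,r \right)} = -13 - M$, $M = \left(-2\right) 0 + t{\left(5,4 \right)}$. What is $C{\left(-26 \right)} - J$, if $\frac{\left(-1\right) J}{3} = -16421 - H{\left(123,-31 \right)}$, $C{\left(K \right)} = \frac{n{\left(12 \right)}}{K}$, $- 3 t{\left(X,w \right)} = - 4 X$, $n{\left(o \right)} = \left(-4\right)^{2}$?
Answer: $- \frac{639660}{13} \approx -49205.0$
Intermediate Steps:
$n{\left(o \right)} = 16$
$t{\left(X,w \right)} = \frac{4 X}{3}$ ($t{\left(X,w \right)} = - \frac{\left(-4\right) X}{3} = \frac{4 X}{3}$)
$M = \frac{20}{3}$ ($M = \left(-2\right) 0 + \frac{4}{3} \cdot 5 = 0 + \frac{20}{3} = \frac{20}{3} \approx 6.6667$)
$C{\left(K \right)} = \frac{16}{K}$
$H{\left(E,r \right)} = - \frac{59}{3}$ ($H{\left(E,r \right)} = -13 - \frac{20}{3} = - \frac{59}{3}$)
$J = 49204$ ($J = - 3 \left(-16421 - - \frac{59}{3}\right) = - 3 \left(-16421 + \frac{59}{3}\right) = \left(-3\right) \left(- \frac{49204}{3}\right) = 49204$)
$C{\left(-26 \right)} - J = \frac{16}{-26} - 49204 = 16 \left(- \frac{1}{26}\right) - 49204 = - \frac{8}{13} - 49204 = - \frac{639660}{13}$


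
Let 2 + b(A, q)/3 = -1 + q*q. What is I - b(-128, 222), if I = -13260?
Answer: -161103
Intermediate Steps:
b(A, q) = -9 + 3*q² (b(A, q) = -6 + 3*(-1 + q*q) = -6 + 3*(-1 + q²) = -6 + (-3 + 3*q²) = -9 + 3*q²)
I - b(-128, 222) = -13260 - (-9 + 3*222²) = -13260 - (-9 + 3*49284) = -13260 - (-9 + 147852) = -13260 - 1*147843 = -13260 - 147843 = -161103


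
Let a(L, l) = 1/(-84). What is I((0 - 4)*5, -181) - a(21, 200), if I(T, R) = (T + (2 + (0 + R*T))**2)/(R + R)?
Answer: -550992107/15204 ≈ -36240.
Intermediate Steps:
I(T, R) = (T + (2 + R*T)**2)/(2*R) (I(T, R) = (T + (2 + R*T)**2)/((2*R)) = (T + (2 + R*T)**2)*(1/(2*R)) = (T + (2 + R*T)**2)/(2*R))
a(L, l) = -1/84
I((0 - 4)*5, -181) - a(21, 200) = (1/2)*((0 - 4)*5 + (2 - 181*(0 - 4)*5)**2)/(-181) - 1*(-1/84) = (1/2)*(-1/181)*(-4*5 + (2 - (-724)*5)**2) + 1/84 = (1/2)*(-1/181)*(-20 + (2 - 181*(-20))**2) + 1/84 = (1/2)*(-1/181)*(-20 + (2 + 3620)**2) + 1/84 = (1/2)*(-1/181)*(-20 + 3622**2) + 1/84 = (1/2)*(-1/181)*(-20 + 13118884) + 1/84 = (1/2)*(-1/181)*13118864 + 1/84 = -6559432/181 + 1/84 = -550992107/15204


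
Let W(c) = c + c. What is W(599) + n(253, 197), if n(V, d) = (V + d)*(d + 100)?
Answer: 134848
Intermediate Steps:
n(V, d) = (100 + d)*(V + d) (n(V, d) = (V + d)*(100 + d) = (100 + d)*(V + d))
W(c) = 2*c
W(599) + n(253, 197) = 2*599 + (197² + 100*253 + 100*197 + 253*197) = 1198 + (38809 + 25300 + 19700 + 49841) = 1198 + 133650 = 134848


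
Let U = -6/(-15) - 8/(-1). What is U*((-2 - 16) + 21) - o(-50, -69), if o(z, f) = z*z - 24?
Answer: -12254/5 ≈ -2450.8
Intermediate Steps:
o(z, f) = -24 + z**2 (o(z, f) = z**2 - 24 = -24 + z**2)
U = 42/5 (U = -6*(-1/15) - 8*(-1) = 2/5 + 8 = 42/5 ≈ 8.4000)
U*((-2 - 16) + 21) - o(-50, -69) = 42*((-2 - 16) + 21)/5 - (-24 + (-50)**2) = 42*(-18 + 21)/5 - (-24 + 2500) = (42/5)*3 - 1*2476 = 126/5 - 2476 = -12254/5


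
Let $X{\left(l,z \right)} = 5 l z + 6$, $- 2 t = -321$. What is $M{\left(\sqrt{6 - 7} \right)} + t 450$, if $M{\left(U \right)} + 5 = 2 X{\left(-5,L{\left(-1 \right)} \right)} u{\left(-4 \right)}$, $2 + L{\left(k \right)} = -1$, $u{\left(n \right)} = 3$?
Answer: $72706$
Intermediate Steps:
$t = \frac{321}{2}$ ($t = \left(- \frac{1}{2}\right) \left(-321\right) = \frac{321}{2} \approx 160.5$)
$L{\left(k \right)} = -3$ ($L{\left(k \right)} = -2 - 1 = -3$)
$X{\left(l,z \right)} = 6 + 5 l z$ ($X{\left(l,z \right)} = 5 l z + 6 = 6 + 5 l z$)
$M{\left(U \right)} = 481$ ($M{\left(U \right)} = -5 + 2 \left(6 + 5 \left(-5\right) \left(-3\right)\right) 3 = -5 + 2 \left(6 + 75\right) 3 = -5 + 2 \cdot 81 \cdot 3 = -5 + 162 \cdot 3 = -5 + 486 = 481$)
$M{\left(\sqrt{6 - 7} \right)} + t 450 = 481 + \frac{321}{2} \cdot 450 = 481 + 72225 = 72706$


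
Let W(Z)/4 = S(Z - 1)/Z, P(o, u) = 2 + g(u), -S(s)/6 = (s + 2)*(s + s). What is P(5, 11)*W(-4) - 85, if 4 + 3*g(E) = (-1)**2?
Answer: 95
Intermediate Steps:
S(s) = -12*s*(2 + s) (S(s) = -6*(s + 2)*(s + s) = -6*(2 + s)*2*s = -12*s*(2 + s))
g(E) = -1 (g(E) = -4/3 + (1/3)*(-1)**2 = -4/3 + (1/3)*1 = -4/3 + 1/3 = -1)
P(o, u) = 1 (P(o, u) = 2 - 1 = 1)
W(Z) = -48*(1 + Z)*(-1 + Z)/Z (W(Z) = 4*((-12*(Z - 1)*(2 + (Z - 1)))/Z) = 4*((-12*(-1 + Z)*(2 + (-1 + Z)))/Z) = 4*((-12*(-1 + Z)*(1 + Z))/Z) = 4*((-12*(1 + Z)*(-1 + Z))/Z) = 4*(-12*(1 + Z)*(-1 + Z)/Z) = -48*(1 + Z)*(-1 + Z)/Z)
P(5, 11)*W(-4) - 85 = 1*(-48*(-4) + 48/(-4)) - 85 = 1*(192 + 48*(-1/4)) - 85 = 1*(192 - 12) - 85 = 1*180 - 85 = 180 - 85 = 95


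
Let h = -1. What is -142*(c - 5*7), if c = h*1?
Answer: 5112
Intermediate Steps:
c = -1 (c = -1*1 = -1)
-142*(c - 5*7) = -142*(-1 - 5*7) = -142*(-1 - 35) = -142*(-36) = 5112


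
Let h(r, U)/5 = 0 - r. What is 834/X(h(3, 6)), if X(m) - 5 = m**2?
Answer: 417/115 ≈ 3.6261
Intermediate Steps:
h(r, U) = -5*r (h(r, U) = 5*(0 - r) = 5*(-r) = -5*r)
X(m) = 5 + m**2
834/X(h(3, 6)) = 834/(5 + (-5*3)**2) = 834/(5 + (-15)**2) = 834/(5 + 225) = 834/230 = 834*(1/230) = 417/115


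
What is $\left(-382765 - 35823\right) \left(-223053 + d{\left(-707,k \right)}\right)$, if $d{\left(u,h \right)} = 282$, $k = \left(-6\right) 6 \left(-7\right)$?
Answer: $93249267348$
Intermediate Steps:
$k = 252$ ($k = \left(-36\right) \left(-7\right) = 252$)
$\left(-382765 - 35823\right) \left(-223053 + d{\left(-707,k \right)}\right) = \left(-382765 - 35823\right) \left(-223053 + 282\right) = \left(-418588\right) \left(-222771\right) = 93249267348$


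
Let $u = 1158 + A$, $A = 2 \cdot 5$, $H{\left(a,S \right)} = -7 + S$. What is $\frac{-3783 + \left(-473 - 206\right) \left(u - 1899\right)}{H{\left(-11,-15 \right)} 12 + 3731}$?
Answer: $\frac{492566}{3467} \approx 142.07$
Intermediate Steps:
$A = 10$
$u = 1168$ ($u = 1158 + 10 = 1168$)
$\frac{-3783 + \left(-473 - 206\right) \left(u - 1899\right)}{H{\left(-11,-15 \right)} 12 + 3731} = \frac{-3783 + \left(-473 - 206\right) \left(1168 - 1899\right)}{\left(-7 - 15\right) 12 + 3731} = \frac{-3783 - -496349}{\left(-22\right) 12 + 3731} = \frac{-3783 + 496349}{-264 + 3731} = \frac{492566}{3467}$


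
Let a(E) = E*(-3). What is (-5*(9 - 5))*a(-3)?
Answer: -180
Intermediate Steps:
a(E) = -3*E
(-5*(9 - 5))*a(-3) = (-5*(9 - 5))*(-3*(-3)) = -5*4*9 = -20*9 = -180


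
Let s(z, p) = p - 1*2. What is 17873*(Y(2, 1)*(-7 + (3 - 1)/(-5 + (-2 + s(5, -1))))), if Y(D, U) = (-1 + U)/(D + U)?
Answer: 0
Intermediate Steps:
s(z, p) = -2 + p (s(z, p) = p - 2 = -2 + p)
Y(D, U) = (-1 + U)/(D + U)
17873*(Y(2, 1)*(-7 + (3 - 1)/(-5 + (-2 + s(5, -1))))) = 17873*(((-1 + 1)/(2 + 1))*(-7 + (3 - 1)/(-5 + (-2 + (-2 - 1))))) = 17873*((0/3)*(-7 + 2/(-5 + (-2 - 3)))) = 17873*(((⅓)*0)*(-7 + 2/(-5 - 5))) = 17873*(0*(-7 + 2/(-10))) = 17873*(0*(-7 + 2*(-⅒))) = 17873*(0*(-7 - ⅕)) = 17873*(0*(-36/5)) = 17873*0 = 0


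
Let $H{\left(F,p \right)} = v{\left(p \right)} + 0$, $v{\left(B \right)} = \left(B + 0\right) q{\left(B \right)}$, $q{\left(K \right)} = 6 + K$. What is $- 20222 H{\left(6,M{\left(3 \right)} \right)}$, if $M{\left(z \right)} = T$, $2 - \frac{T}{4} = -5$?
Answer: $-19251344$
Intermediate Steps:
$T = 28$ ($T = 8 - -20 = 8 + 20 = 28$)
$v{\left(B \right)} = B \left(6 + B\right)$ ($v{\left(B \right)} = \left(B + 0\right) \left(6 + B\right) = B \left(6 + B\right)$)
$M{\left(z \right)} = 28$
$H{\left(F,p \right)} = p \left(6 + p\right)$ ($H{\left(F,p \right)} = p \left(6 + p\right) + 0 = p \left(6 + p\right)$)
$- 20222 H{\left(6,M{\left(3 \right)} \right)} = - 20222 \cdot 28 \left(6 + 28\right) = - 20222 \cdot 28 \cdot 34 = \left(-20222\right) 952 = -19251344$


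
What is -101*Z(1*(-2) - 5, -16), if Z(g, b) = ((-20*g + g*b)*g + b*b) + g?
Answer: 153015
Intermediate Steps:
Z(g, b) = g + b**2 + g*(-20*g + b*g) (Z(g, b) = ((-20*g + b*g)*g + b**2) + g = (g*(-20*g + b*g) + b**2) + g = (b**2 + g*(-20*g + b*g)) + g = g + b**2 + g*(-20*g + b*g))
-101*Z(1*(-2) - 5, -16) = -101*((1*(-2) - 5) + (-16)**2 - 20*(1*(-2) - 5)**2 - 16*(1*(-2) - 5)**2) = -101*((-2 - 5) + 256 - 20*(-2 - 5)**2 - 16*(-2 - 5)**2) = -101*(-7 + 256 - 20*(-7)**2 - 16*(-7)**2) = -101*(-7 + 256 - 20*49 - 16*49) = -101*(-7 + 256 - 980 - 784) = -101*(-1515) = 153015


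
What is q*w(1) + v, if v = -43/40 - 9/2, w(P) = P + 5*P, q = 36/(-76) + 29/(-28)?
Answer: -77839/5320 ≈ -14.631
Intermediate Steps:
q = -803/532 (q = 36*(-1/76) + 29*(-1/28) = -9/19 - 29/28 = -803/532 ≈ -1.5094)
w(P) = 6*P
v = -223/40 (v = -43*1/40 - 9*½ = -43/40 - 9/2 = -223/40 ≈ -5.5750)
q*w(1) + v = -2409/266 - 223/40 = -77839/5320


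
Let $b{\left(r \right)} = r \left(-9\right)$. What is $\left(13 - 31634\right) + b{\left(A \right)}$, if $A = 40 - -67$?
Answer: $-32584$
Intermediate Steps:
$A = 107$ ($A = 40 + 67 = 107$)
$b{\left(r \right)} = - 9 r$
$\left(13 - 31634\right) + b{\left(A \right)} = \left(13 - 31634\right) - 963 = -31621 - 963 = -32584$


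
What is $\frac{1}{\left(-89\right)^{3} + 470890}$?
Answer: $- \frac{1}{234079} \approx -4.2721 \cdot 10^{-6}$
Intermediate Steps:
$\frac{1}{\left(-89\right)^{3} + 470890} = \frac{1}{-704969 + 470890} = \frac{1}{-234079} = - \frac{1}{234079}$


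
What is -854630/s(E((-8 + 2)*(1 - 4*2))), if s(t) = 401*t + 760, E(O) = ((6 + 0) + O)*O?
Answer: -427315/404588 ≈ -1.0562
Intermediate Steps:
E(O) = O*(6 + O) (E(O) = (6 + O)*O = O*(6 + O))
s(t) = 760 + 401*t
-854630/s(E((-8 + 2)*(1 - 4*2))) = -854630/(760 + 401*(((-8 + 2)*(1 - 4*2))*(6 + (-8 + 2)*(1 - 4*2)))) = -854630/(760 + 401*((-6*(1 - 8))*(6 - 6*(1 - 8)))) = -854630/(760 + 401*((-6*(-7))*(6 - 6*(-7)))) = -854630/(760 + 401*(42*(6 + 42))) = -854630/(760 + 401*(42*48)) = -854630/(760 + 401*2016) = -854630/(760 + 808416) = -854630/809176 = -854630*1/809176 = -427315/404588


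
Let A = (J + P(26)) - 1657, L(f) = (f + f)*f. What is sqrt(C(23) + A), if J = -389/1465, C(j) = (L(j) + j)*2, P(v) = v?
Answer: sqrt(1139075590)/1465 ≈ 23.038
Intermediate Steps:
L(f) = 2*f**2 (L(f) = (2*f)*f = 2*f**2)
C(j) = 2*j + 4*j**2 (C(j) = (2*j**2 + j)*2 = (j + 2*j**2)*2 = 2*j + 4*j**2)
J = -389/1465 (J = -389*1/1465 = -389/1465 ≈ -0.26553)
A = -2389804/1465 (A = (-389/1465 + 26) - 1657 = 37701/1465 - 1657 = -2389804/1465 ≈ -1631.3)
sqrt(C(23) + A) = sqrt(2*23*(1 + 2*23) - 2389804/1465) = sqrt(2*23*(1 + 46) - 2389804/1465) = sqrt(2*23*47 - 2389804/1465) = sqrt(2162 - 2389804/1465) = sqrt(777526/1465) = sqrt(1139075590)/1465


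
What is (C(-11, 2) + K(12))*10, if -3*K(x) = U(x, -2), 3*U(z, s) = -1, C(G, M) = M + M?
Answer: 370/9 ≈ 41.111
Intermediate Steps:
C(G, M) = 2*M
U(z, s) = -⅓ (U(z, s) = (⅓)*(-1) = -⅓)
K(x) = ⅑ (K(x) = -⅓*(-⅓) = ⅑)
(C(-11, 2) + K(12))*10 = (2*2 + ⅑)*10 = (4 + ⅑)*10 = (37/9)*10 = 370/9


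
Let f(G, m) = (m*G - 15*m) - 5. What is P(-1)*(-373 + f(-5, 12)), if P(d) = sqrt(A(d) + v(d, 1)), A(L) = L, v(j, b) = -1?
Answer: -618*I*sqrt(2) ≈ -873.98*I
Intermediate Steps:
P(d) = sqrt(-1 + d) (P(d) = sqrt(d - 1) = sqrt(-1 + d))
f(G, m) = -5 - 15*m + G*m (f(G, m) = (G*m - 15*m) - 5 = (-15*m + G*m) - 5 = -5 - 15*m + G*m)
P(-1)*(-373 + f(-5, 12)) = sqrt(-1 - 1)*(-373 + (-5 - 15*12 - 5*12)) = sqrt(-2)*(-373 + (-5 - 180 - 60)) = (I*sqrt(2))*(-373 - 245) = (I*sqrt(2))*(-618) = -618*I*sqrt(2)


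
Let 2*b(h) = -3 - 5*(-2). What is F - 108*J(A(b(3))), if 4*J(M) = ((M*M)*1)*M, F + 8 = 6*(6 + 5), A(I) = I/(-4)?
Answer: 38957/512 ≈ 76.088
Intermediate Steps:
b(h) = 7/2 (b(h) = (-3 - 5*(-2))/2 = (-3 + 10)/2 = (½)*7 = 7/2)
A(I) = -I/4 (A(I) = I*(-¼) = -I/4)
F = 58 (F = -8 + 6*(6 + 5) = -8 + 6*11 = -8 + 66 = 58)
J(M) = M³/4 (J(M) = (((M*M)*1)*M)/4 = ((M²*1)*M)/4 = (M²*M)/4 = M³/4)
F - 108*J(A(b(3))) = 58 - 27*(-¼*7/2)³ = 58 - 27*(-7/8)³ = 58 - 27*(-343)/512 = 58 - 108*(-343/2048) = 58 + 9261/512 = 38957/512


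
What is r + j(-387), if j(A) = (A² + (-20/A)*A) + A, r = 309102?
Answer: 458464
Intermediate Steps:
j(A) = -20 + A + A² (j(A) = (A² - 20) + A = (-20 + A²) + A = -20 + A + A²)
r + j(-387) = 309102 + (-20 - 387 + (-387)²) = 309102 + (-20 - 387 + 149769) = 309102 + 149362 = 458464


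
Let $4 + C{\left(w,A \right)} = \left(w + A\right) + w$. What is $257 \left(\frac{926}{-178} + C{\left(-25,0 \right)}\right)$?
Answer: $- \frac{1354133}{89} \approx -15215.0$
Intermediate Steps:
$C{\left(w,A \right)} = -4 + A + 2 w$ ($C{\left(w,A \right)} = -4 + \left(\left(w + A\right) + w\right) = -4 + \left(\left(A + w\right) + w\right) = -4 + \left(A + 2 w\right) = -4 + A + 2 w$)
$257 \left(\frac{926}{-178} + C{\left(-25,0 \right)}\right) = 257 \left(\frac{926}{-178} + \left(-4 + 0 + 2 \left(-25\right)\right)\right) = 257 \left(926 \left(- \frac{1}{178}\right) - 54\right) = 257 \left(- \frac{463}{89} - 54\right) = 257 \left(- \frac{5269}{89}\right) = - \frac{1354133}{89}$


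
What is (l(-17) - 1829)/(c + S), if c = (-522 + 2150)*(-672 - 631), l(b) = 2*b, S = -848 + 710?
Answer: 1863/2121422 ≈ 0.00087818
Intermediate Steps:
S = -138
c = -2121284 (c = 1628*(-1303) = -2121284)
(l(-17) - 1829)/(c + S) = (2*(-17) - 1829)/(-2121284 - 138) = (-34 - 1829)/(-2121422) = -1863*(-1/2121422) = 1863/2121422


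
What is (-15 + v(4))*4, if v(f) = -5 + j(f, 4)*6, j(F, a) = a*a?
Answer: 304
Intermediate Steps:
j(F, a) = a²
v(f) = 91 (v(f) = -5 + 4²*6 = -5 + 16*6 = -5 + 96 = 91)
(-15 + v(4))*4 = (-15 + 91)*4 = 76*4 = 304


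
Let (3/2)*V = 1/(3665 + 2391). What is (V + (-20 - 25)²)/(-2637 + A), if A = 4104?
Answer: 18395101/13326228 ≈ 1.3804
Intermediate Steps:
V = 1/9084 (V = 2/(3*(3665 + 2391)) = (⅔)/6056 = (⅔)*(1/6056) = 1/9084 ≈ 0.00011008)
(V + (-20 - 25)²)/(-2637 + A) = (1/9084 + (-20 - 25)²)/(-2637 + 4104) = (1/9084 + (-45)²)/1467 = (1/9084 + 2025)*(1/1467) = (18395101/9084)*(1/1467) = 18395101/13326228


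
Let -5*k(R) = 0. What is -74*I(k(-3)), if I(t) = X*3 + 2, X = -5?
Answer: 962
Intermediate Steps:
k(R) = 0 (k(R) = -⅕*0 = 0)
I(t) = -13 (I(t) = -5*3 + 2 = -15 + 2 = -13)
-74*I(k(-3)) = -74*(-13) = 962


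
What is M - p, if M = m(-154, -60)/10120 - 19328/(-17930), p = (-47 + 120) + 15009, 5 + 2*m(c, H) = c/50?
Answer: -621922160063/41239000 ≈ -15081.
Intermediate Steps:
m(c, H) = -5/2 + c/100 (m(c, H) = -5/2 + (c/50)/2 = -5/2 + c/100)
p = 15082 (p = 73 + 15009 = 15082)
M = 44437937/41239000 (M = (-5/2 + (1/100)*(-154))/10120 - 19328/(-17930) = (-5/2 - 77/50)*(1/10120) - 19328*(-1/17930) = -101/25*1/10120 + 9664/8965 = -101/253000 + 9664/8965 = 44437937/41239000 ≈ 1.0776)
M - p = 44437937/41239000 - 1*15082 = 44437937/41239000 - 15082 = -621922160063/41239000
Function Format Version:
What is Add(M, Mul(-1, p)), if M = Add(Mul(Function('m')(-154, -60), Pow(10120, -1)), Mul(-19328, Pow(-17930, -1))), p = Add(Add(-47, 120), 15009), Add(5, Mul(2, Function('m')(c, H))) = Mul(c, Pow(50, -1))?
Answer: Rational(-621922160063, 41239000) ≈ -15081.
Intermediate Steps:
Function('m')(c, H) = Add(Rational(-5, 2), Mul(Rational(1, 100), c)) (Function('m')(c, H) = Add(Rational(-5, 2), Mul(Rational(1, 2), Mul(c, Pow(50, -1)))) = Add(Rational(-5, 2), Mul(Rational(1, 2), Mul(c, Rational(1, 50)))) = Add(Rational(-5, 2), Mul(Rational(1, 2), Mul(Rational(1, 50), c))) = Add(Rational(-5, 2), Mul(Rational(1, 100), c)))
p = 15082 (p = Add(73, 15009) = 15082)
M = Rational(44437937, 41239000) (M = Add(Mul(Add(Rational(-5, 2), Mul(Rational(1, 100), -154)), Pow(10120, -1)), Mul(-19328, Pow(-17930, -1))) = Add(Mul(Add(Rational(-5, 2), Rational(-77, 50)), Rational(1, 10120)), Mul(-19328, Rational(-1, 17930))) = Add(Mul(Rational(-101, 25), Rational(1, 10120)), Rational(9664, 8965)) = Add(Rational(-101, 253000), Rational(9664, 8965)) = Rational(44437937, 41239000) ≈ 1.0776)
Add(M, Mul(-1, p)) = Add(Rational(44437937, 41239000), Mul(-1, 15082)) = Add(Rational(44437937, 41239000), -15082) = Rational(-621922160063, 41239000)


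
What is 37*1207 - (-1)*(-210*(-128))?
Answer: 71539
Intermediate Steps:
37*1207 - (-1)*(-210*(-128)) = 44659 - (-1)*26880 = 44659 - 1*(-26880) = 44659 + 26880 = 71539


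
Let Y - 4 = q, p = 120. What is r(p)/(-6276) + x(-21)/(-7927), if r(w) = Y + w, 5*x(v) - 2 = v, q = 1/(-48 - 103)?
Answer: -241360087/12520379420 ≈ -0.019277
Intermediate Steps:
q = -1/151 (q = 1/(-151) = -1/151 ≈ -0.0066225)
Y = 603/151 (Y = 4 - 1/151 = 603/151 ≈ 3.9934)
x(v) = 2/5 + v/5
r(w) = 603/151 + w
r(p)/(-6276) + x(-21)/(-7927) = (603/151 + 120)/(-6276) + (2/5 + (1/5)*(-21))/(-7927) = (18723/151)*(-1/6276) + (2/5 - 21/5)*(-1/7927) = -6241/315892 - 19/5*(-1/7927) = -6241/315892 + 19/39635 = -241360087/12520379420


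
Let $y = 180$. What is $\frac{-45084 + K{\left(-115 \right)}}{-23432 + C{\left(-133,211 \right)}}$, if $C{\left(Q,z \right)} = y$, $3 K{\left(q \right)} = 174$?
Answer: $\frac{22513}{11626} \approx 1.9364$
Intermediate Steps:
$K{\left(q \right)} = 58$ ($K{\left(q \right)} = \frac{1}{3} \cdot 174 = 58$)
$C{\left(Q,z \right)} = 180$
$\frac{-45084 + K{\left(-115 \right)}}{-23432 + C{\left(-133,211 \right)}} = \frac{-45084 + 58}{-23432 + 180} = - \frac{45026}{-23252} = \left(-45026\right) \left(- \frac{1}{23252}\right) = \frac{22513}{11626}$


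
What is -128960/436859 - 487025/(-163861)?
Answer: 191629739915/71584152599 ≈ 2.6770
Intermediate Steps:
-128960/436859 - 487025/(-163861) = -128960*1/436859 - 487025*(-1/163861) = -128960/436859 + 487025/163861 = 191629739915/71584152599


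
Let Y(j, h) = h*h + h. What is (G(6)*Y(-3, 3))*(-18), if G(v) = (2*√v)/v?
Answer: -72*√6 ≈ -176.36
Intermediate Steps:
G(v) = 2/√v
Y(j, h) = h + h² (Y(j, h) = h² + h = h + h²)
(G(6)*Y(-3, 3))*(-18) = ((2/√6)*(3*(1 + 3)))*(-18) = ((2*(√6/6))*(3*4))*(-18) = ((√6/3)*12)*(-18) = (4*√6)*(-18) = -72*√6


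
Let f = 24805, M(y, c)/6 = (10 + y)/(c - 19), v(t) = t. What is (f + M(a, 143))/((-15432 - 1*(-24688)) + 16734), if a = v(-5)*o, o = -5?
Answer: 307603/322276 ≈ 0.95447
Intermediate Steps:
a = 25 (a = -5*(-5) = 25)
M(y, c) = 6*(10 + y)/(-19 + c) (M(y, c) = 6*((10 + y)/(c - 19)) = 6*((10 + y)/(-19 + c)) = 6*(10 + y)/(-19 + c))
(f + M(a, 143))/((-15432 - 1*(-24688)) + 16734) = (24805 + 6*(10 + 25)/(-19 + 143))/((-15432 - 1*(-24688)) + 16734) = (24805 + 6*35/124)/((-15432 + 24688) + 16734) = (24805 + 6*(1/124)*35)/(9256 + 16734) = (24805 + 105/62)/25990 = (1538015/62)*(1/25990) = 307603/322276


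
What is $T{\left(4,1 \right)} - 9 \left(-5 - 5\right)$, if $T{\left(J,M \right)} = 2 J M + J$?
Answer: $102$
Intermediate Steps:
$T{\left(J,M \right)} = J + 2 J M$ ($T{\left(J,M \right)} = 2 J M + J = J + 2 J M$)
$T{\left(4,1 \right)} - 9 \left(-5 - 5\right) = 4 \left(1 + 2 \cdot 1\right) - 9 \left(-5 - 5\right) = 4 \left(1 + 2\right) - -90 = 4 \cdot 3 + 90 = 12 + 90 = 102$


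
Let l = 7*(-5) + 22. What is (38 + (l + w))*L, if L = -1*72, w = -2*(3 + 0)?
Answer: -1368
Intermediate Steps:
w = -6 (w = -2*3 = -6)
L = -72
l = -13 (l = -35 + 22 = -13)
(38 + (l + w))*L = (38 + (-13 - 6))*(-72) = (38 - 19)*(-72) = 19*(-72) = -1368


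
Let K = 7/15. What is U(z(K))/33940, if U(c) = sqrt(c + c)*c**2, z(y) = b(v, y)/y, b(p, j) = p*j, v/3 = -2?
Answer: 18*I*sqrt(3)/8485 ≈ 0.0036744*I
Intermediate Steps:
v = -6 (v = 3*(-2) = -6)
K = 7/15 (K = 7*(1/15) = 7/15 ≈ 0.46667)
b(p, j) = j*p
z(y) = -6 (z(y) = (y*(-6))/y = (-6*y)/y = -6)
U(c) = sqrt(2)*c**(5/2) (U(c) = sqrt(2*c)*c**2 = (sqrt(2)*sqrt(c))*c**2 = sqrt(2)*c**(5/2))
U(z(K))/33940 = (sqrt(2)*(-6)**(5/2))/33940 = (sqrt(2)*(36*I*sqrt(6)))*(1/33940) = (72*I*sqrt(3))*(1/33940) = 18*I*sqrt(3)/8485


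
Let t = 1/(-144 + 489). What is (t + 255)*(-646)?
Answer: -56832496/345 ≈ -1.6473e+5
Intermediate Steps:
t = 1/345 ≈ 0.0028986
(t + 255)*(-646) = (1/345 + 255)*(-646) = (87976/345)*(-646) = -56832496/345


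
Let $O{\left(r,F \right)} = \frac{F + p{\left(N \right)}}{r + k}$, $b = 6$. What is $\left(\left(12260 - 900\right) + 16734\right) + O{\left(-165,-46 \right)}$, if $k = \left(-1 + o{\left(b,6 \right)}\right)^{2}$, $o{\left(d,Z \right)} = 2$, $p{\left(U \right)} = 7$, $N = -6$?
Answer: $\frac{4607455}{164} \approx 28094.0$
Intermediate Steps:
$k = 1$ ($k = \left(-1 + 2\right)^{2} = 1^{2} = 1$)
$O{\left(r,F \right)} = \frac{7 + F}{1 + r}$ ($O{\left(r,F \right)} = \frac{F + 7}{r + 1} = \frac{7 + F}{1 + r}$)
$\left(\left(12260 - 900\right) + 16734\right) + O{\left(-165,-46 \right)} = \left(\left(12260 - 900\right) + 16734\right) + \frac{7 - 46}{1 - 165} = \left(\left(12260 - 900\right) + 16734\right) + \frac{1}{-164} \left(-39\right) = \left(11360 + 16734\right) - - \frac{39}{164} = 28094 + \frac{39}{164} = \frac{4607455}{164}$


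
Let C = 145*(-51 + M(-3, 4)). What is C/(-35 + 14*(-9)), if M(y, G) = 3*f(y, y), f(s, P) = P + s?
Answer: 435/7 ≈ 62.143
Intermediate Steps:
M(y, G) = 6*y (M(y, G) = 3*(y + y) = 3*(2*y) = 6*y)
C = -10005 (C = 145*(-51 + 6*(-3)) = 145*(-51 - 18) = 145*(-69) = -10005)
C/(-35 + 14*(-9)) = -10005/(-35 + 14*(-9)) = -10005/(-35 - 126) = -10005/(-161) = -10005*(-1/161) = 435/7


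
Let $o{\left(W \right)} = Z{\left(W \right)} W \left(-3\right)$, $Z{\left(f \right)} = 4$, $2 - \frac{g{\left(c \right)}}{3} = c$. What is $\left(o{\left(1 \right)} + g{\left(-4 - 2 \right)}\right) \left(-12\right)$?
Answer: $-144$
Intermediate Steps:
$g{\left(c \right)} = 6 - 3 c$
$o{\left(W \right)} = - 12 W$ ($o{\left(W \right)} = 4 W \left(-3\right) = - 12 W$)
$\left(o{\left(1 \right)} + g{\left(-4 - 2 \right)}\right) \left(-12\right) = \left(\left(-12\right) 1 - \left(-6 + 3 \left(-4 - 2\right)\right)\right) \left(-12\right) = \left(-12 - \left(-6 + 3 \left(-4 - 2\right)\right)\right) \left(-12\right) = \left(-12 + \left(6 - -18\right)\right) \left(-12\right) = \left(-12 + \left(6 + 18\right)\right) \left(-12\right) = \left(-12 + 24\right) \left(-12\right) = 12 \left(-12\right) = -144$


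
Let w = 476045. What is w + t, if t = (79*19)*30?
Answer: 521075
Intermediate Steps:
t = 45030 (t = 1501*30 = 45030)
w + t = 476045 + 45030 = 521075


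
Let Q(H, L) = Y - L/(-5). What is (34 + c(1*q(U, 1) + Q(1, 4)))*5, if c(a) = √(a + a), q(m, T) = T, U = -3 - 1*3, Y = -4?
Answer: 170 + I*√110 ≈ 170.0 + 10.488*I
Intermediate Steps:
U = -6 (U = -3 - 3 = -6)
Q(H, L) = -4 + L/5 (Q(H, L) = -4 - L/(-5) = -4 - L*(-1)/5 = -4 - (-1)*L/5 = -4 + L/5)
c(a) = √2*√a (c(a) = √(2*a) = √2*√a)
(34 + c(1*q(U, 1) + Q(1, 4)))*5 = (34 + √2*√(1*1 + (-4 + (⅕)*4)))*5 = (34 + √2*√(1 + (-4 + ⅘)))*5 = (34 + √2*√(1 - 16/5))*5 = (34 + √2*√(-11/5))*5 = (34 + √2*(I*√55/5))*5 = (34 + I*√110/5)*5 = 170 + I*√110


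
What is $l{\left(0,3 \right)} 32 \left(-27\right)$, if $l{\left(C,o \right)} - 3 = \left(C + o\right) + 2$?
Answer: $-6912$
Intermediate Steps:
$l{\left(C,o \right)} = 5 + C + o$ ($l{\left(C,o \right)} = 3 + \left(\left(C + o\right) + 2\right) = 3 + \left(2 + C + o\right) = 5 + C + o$)
$l{\left(0,3 \right)} 32 \left(-27\right) = \left(5 + 0 + 3\right) 32 \left(-27\right) = 8 \cdot 32 \left(-27\right) = 256 \left(-27\right) = -6912$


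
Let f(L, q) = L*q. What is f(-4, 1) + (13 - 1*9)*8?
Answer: 28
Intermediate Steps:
f(-4, 1) + (13 - 1*9)*8 = -4*1 + (13 - 1*9)*8 = -4 + (13 - 9)*8 = -4 + 4*8 = -4 + 32 = 28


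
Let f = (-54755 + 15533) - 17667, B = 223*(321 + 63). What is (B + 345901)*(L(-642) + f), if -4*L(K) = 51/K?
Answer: -21014348260411/856 ≈ -2.4549e+10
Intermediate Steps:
L(K) = -51/(4*K)
B = 85632 (B = 223*384 = 85632)
f = -56889 (f = -39222 - 17667 = -56889)
(B + 345901)*(L(-642) + f) = (85632 + 345901)*(-51/4/(-642) - 56889) = 431533*(-51/4*(-1/642) - 56889) = 431533*(17/856 - 56889) = 431533*(-48696967/856) = -21014348260411/856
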